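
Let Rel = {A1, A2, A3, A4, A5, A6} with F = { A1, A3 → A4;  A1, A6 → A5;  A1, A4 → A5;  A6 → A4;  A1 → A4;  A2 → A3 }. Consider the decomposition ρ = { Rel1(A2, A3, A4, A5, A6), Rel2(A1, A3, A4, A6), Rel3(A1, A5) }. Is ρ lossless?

No

Chase test. Columns are A1, A2, A3, A4, A5, A6; row i has aⱼ where attribute j ∈ Reli, else bᵢⱼ.
Initial tableau (one row per fragment):
  row 1: b11 a2 a3 a4 a5 a6
  row 2: a1 b22 a3 a4 b25 a6
  row 3: a1 b32 b33 b34 a5 b36
Rows 2 and 3 agree on A1; apply A1→A4 and equate their A4 entries.
Rows 2 and 3 agree on A1, A4; apply A1, A4→A5 and equate their A5 entries.
No row becomes fully distinguished — the join is lossy.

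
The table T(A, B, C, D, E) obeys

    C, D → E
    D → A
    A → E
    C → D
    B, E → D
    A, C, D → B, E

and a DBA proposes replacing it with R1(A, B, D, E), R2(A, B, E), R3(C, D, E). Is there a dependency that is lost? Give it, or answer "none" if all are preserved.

Check A, C, D → B, E: no single fragment contains all of {A, B, C, D, E}, and the restricted closure of {A, C, D} across the fragments never reaches {B, E}.
C, D → E is preserved.
D → A is preserved.
A → E is preserved.
C → D is preserved.
B, E → D is preserved.

A, C, D → B, E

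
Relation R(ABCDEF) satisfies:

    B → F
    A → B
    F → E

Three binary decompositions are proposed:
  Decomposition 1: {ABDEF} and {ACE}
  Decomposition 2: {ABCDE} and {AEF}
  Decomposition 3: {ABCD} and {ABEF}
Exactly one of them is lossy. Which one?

Decomposition 1

Decomposition 1: common = {AE}, closure = {ABEF} → lossy.
Decomposition 2: common = {AE}, closure = {ABEF} → lossless.
Decomposition 3: common = {AB}, closure = {ABEF} → lossless.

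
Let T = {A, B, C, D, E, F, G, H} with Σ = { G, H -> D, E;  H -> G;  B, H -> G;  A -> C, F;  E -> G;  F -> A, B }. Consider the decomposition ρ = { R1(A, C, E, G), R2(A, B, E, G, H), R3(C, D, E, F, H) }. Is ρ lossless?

No

Chase test. Columns are A, B, C, D, E, F, G, H; row i has aⱼ where attribute j ∈ Ri, else bᵢⱼ.
Initial tableau (one row per fragment):
  row 1: a1 b12 a3 b14 a5 b16 a7 b18
  row 2: a1 a2 b23 b24 a5 b26 a7 a8
  row 3: b31 b32 a3 a4 a5 a6 b37 a8
Rows 2 and 3 agree on H; apply H→G and equate their G entries.
Rows 1 and 2 agree on A; apply A→C, F and equate their C, F entries.
Rows 1 and 2 agree on F; apply F→A, B and equate their A, B entries.
Rows 2 and 3 agree on G, H; apply G, H→D, E and equate their D, E entries.
No row becomes fully distinguished — the join is lossy.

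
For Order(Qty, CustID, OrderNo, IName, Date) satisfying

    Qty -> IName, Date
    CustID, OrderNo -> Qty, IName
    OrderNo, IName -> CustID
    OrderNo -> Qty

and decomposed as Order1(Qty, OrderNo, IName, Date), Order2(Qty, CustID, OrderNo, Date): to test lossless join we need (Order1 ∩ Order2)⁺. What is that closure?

Order1 ∩ Order2 = {Qty, OrderNo, Date}.
Qty → IName, Date applies, adding IName
OrderNo, IName → CustID applies, adding CustID
Closure: {Qty, CustID, OrderNo, IName, Date}.

Qty, CustID, OrderNo, IName, Date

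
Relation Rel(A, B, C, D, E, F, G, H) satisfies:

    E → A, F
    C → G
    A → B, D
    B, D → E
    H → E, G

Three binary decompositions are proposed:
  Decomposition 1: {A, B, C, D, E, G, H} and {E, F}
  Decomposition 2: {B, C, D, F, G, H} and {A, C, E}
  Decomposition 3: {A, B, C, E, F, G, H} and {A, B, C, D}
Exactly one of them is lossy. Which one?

Decomposition 1: common = {E}, closure = {A, B, D, E, F} → lossless.
Decomposition 2: common = {C}, closure = {C, G} → lossy.
Decomposition 3: common = {A, B, C}, closure = {A, B, C, D, E, F, G} → lossless.

Decomposition 2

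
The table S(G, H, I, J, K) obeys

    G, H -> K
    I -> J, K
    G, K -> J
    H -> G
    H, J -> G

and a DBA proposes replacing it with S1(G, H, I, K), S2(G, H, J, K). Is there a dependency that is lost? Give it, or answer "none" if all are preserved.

I -> J, K

Check I → J, K: no single fragment contains all of {I, J, K}, and the restricted closure of {I} across the fragments never reaches {J, K}.
G, H → K is preserved.
G, K → J is preserved.
H → G is preserved.
H, J → G is preserved.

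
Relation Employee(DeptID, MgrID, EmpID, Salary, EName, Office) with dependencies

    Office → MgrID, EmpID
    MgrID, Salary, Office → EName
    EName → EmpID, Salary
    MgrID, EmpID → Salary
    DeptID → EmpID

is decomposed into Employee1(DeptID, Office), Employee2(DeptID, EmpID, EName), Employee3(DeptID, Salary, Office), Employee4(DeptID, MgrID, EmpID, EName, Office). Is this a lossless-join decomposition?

Chase test. Columns are DeptID, MgrID, EmpID, Salary, EName, Office; row i has aⱼ where attribute j ∈ Employeei, else bᵢⱼ.
Initial tableau (one row per fragment):
  row 1: a1 b12 b13 b14 b15 a6
  row 2: a1 b22 a3 b24 a5 b26
  row 3: a1 b32 b33 a4 b35 a6
  row 4: a1 a2 a3 b44 a5 a6
Rows 1 and 3 agree on Office; apply Office→MgrID, EmpID and equate their MgrID, EmpID entries.
Rows 1 and 4 agree on Office; apply Office→MgrID, EmpID and equate their MgrID, EmpID entries.
Rows 2 and 4 agree on EName; apply EName→EmpID, Salary and equate their EmpID, Salary entries.
Rows 1 and 3 agree on MgrID, EmpID; apply MgrID, EmpID→Salary and equate their Salary entries.
Rows 1 and 4 agree on MgrID, EmpID; apply MgrID, EmpID→Salary and equate their Salary entries.
Rows 1 and 3 agree on MgrID, Salary, Office; apply MgrID, Salary, Office→EName and equate their EName entries.
Rows 1 and 4 agree on MgrID, Salary, Office; apply MgrID, Salary, Office→EName and equate their EName entries.
Row 1 is now all distinguished symbols — the join is lossless.

Yes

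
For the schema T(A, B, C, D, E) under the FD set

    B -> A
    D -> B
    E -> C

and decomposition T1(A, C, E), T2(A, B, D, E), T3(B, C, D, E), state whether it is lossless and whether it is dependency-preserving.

lossless and dependency-preserving

Lossless test (chase): Rows 2 and 3 agree on B; apply B→A and equate their A entries. Rows 1 and 2 agree on E; apply E→C and equate their C entries. Row 2 is now all distinguished symbols — the join is lossless.
Dependency preservation: every FD's attributes lie within a single fragment, so each can be enforced locally — preserved.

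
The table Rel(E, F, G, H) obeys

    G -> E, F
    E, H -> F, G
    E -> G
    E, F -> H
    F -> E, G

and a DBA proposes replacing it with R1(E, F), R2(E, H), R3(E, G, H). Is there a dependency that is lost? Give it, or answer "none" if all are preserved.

G → E, F: restricted closure across fragments reaches E, F.
E, H → F, G: restricted closure across fragments reaches F, G.
E → G lies within R3.
E, F → H: restricted closure across fragments reaches H.
F → E, G: restricted closure across fragments reaches E, G.
Every dependency is enforceable on the fragments, so the decomposition is dependency-preserving.

none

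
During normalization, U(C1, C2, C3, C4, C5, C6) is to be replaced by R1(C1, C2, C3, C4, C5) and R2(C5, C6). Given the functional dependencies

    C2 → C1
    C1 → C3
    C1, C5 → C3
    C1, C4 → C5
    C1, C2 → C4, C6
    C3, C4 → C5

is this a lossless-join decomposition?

Common attributes: R1 ∩ R2 = {C5}.
No dependency enlarges {C5}, so (C5)⁺ = {C5}.
The closure contains neither all of R1 = {C1, C2, C3, C4, C5} nor all of R2 = {C5, C6}, so the common attributes are not a superkey of either fragment. The join is lossy.

No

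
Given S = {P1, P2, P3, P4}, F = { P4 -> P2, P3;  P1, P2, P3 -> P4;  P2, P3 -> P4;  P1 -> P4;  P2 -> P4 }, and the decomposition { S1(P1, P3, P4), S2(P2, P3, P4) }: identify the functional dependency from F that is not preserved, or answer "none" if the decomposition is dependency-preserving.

P4 → P2, P3 lies within S2.
P1, P2, P3 → P4: restricted closure across fragments reaches P4.
P2, P3 → P4 lies within S2.
P1 → P4 lies within S1.
P2 → P4 lies within S2.
Every dependency is enforceable on the fragments, so the decomposition is dependency-preserving.

none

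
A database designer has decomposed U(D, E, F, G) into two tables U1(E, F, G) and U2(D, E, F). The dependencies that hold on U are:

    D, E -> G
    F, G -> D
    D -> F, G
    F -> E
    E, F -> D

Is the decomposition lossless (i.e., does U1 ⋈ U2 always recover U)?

Common attributes: U1 ∩ U2 = {E, F}.
Closure of {E, F}: E, F → D applies, adding D; D, E → G applies, adding G. So (E, F)⁺ = {D, E, F, G}.
This closure contains every attribute of U1, so U1 ∩ U2 → U1. The join is lossless.

Yes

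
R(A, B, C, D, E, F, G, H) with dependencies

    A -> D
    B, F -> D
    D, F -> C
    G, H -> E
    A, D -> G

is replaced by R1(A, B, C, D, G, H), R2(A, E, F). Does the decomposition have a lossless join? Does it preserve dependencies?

Lossless test: (A)⁺ = {A, D, G}, which is a superkey of neither fragment — lossy.
Dependency preservation: the restricted closure of {B, F} across the fragments never reaches {D}, so B, F → D cannot be enforced without a join — not preserved.

lossy and not dependency-preserving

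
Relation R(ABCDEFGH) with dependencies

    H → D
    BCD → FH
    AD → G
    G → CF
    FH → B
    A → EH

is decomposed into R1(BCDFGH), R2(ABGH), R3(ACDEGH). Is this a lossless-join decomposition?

Yes

Chase test. Columns are ABCDEFGH; row i has aⱼ where attribute j ∈ Ri, else bᵢⱼ.
Initial tableau (one row per fragment):
  row 1: b11 a2 a3 a4 b15 a6 a7 a8
  row 2: a1 a2 b23 b24 b25 b26 a7 a8
  row 3: a1 b32 a3 a4 a5 b36 a7 a8
Rows 1 and 2 agree on H; apply H→D and equate their D entries.
Rows 1 and 2 agree on G; apply G→CF and equate their CF entries.
Rows 1 and 3 agree on G; apply G→CF and equate their CF entries.
Rows 1 and 3 agree on FH; apply FH→B and equate their B entries.
Rows 2 and 3 agree on A; apply A→EH and equate their EH entries.
Row 2 is now all distinguished symbols — the join is lossless.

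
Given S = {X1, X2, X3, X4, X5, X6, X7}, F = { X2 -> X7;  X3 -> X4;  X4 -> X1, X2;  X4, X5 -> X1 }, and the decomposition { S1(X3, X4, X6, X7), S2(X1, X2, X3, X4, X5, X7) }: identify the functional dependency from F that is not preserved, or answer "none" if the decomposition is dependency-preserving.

none

X2 → X7 lies within S2.
X3 → X4 lies within S1.
X4 → X1, X2 lies within S2.
X4, X5 → X1 lies within S2.
Every dependency is enforceable on the fragments, so the decomposition is dependency-preserving.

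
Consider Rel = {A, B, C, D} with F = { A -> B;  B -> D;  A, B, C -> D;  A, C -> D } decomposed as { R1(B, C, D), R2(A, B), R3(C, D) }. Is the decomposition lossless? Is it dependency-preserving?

lossy but dependency-preserving

Lossless test (chase): Rows 1 and 2 agree on B; apply B→D and equate their D entries. No row becomes fully distinguished — the join is lossy.
Dependency preservation: A, B, C → D; A, C → D are not contained in any single fragment, but the restricted closure of each left-hand side across the fragments still reaches the right-hand side; the remaining FDs each lie inside some fragment. All dependencies are preserved.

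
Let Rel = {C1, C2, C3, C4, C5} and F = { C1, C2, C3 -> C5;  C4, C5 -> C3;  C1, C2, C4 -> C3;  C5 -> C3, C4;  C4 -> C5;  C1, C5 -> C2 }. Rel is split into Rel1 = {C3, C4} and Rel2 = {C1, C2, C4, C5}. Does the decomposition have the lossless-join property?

Common attributes: Rel1 ∩ Rel2 = {C4}.
Closure of {C4}: C4 → C5 applies, adding C5; C4, C5 → C3 applies, adding C3. So (C4)⁺ = {C3, C4, C5}.
This closure contains every attribute of Rel1, so Rel1 ∩ Rel2 → Rel1. The join is lossless.

Yes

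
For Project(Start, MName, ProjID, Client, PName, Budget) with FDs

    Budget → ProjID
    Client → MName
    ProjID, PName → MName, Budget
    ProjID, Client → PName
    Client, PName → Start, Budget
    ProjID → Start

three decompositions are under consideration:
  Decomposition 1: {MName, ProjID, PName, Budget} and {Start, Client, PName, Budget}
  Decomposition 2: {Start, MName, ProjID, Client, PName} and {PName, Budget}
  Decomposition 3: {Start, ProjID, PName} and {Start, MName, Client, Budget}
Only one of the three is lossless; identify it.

Decomposition 1

Decomposition 1: common = {PName, Budget}, closure = {Start, MName, ProjID, PName, Budget} → lossless.
Decomposition 2: common = {PName}, closure = {PName} → lossy.
Decomposition 3: common = {Start}, closure = {Start} → lossy.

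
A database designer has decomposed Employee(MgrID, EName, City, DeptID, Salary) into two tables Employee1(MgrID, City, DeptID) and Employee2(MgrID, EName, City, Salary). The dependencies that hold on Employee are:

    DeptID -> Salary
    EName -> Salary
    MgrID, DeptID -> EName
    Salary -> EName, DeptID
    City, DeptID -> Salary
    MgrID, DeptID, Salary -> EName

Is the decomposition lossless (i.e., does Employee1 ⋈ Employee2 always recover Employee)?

Common attributes: Employee1 ∩ Employee2 = {MgrID, City}.
No dependency enlarges {MgrID, City}, so (MgrID, City)⁺ = {MgrID, City}.
The closure contains neither all of Employee1 = {MgrID, City, DeptID} nor all of Employee2 = {MgrID, EName, City, Salary}, so the common attributes are not a superkey of either fragment. The join is lossy.

No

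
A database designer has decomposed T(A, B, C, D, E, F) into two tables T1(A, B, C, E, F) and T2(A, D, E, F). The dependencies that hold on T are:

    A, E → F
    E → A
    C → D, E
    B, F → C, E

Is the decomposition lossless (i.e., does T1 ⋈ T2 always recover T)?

No

Common attributes: T1 ∩ T2 = {A, E, F}.
No dependency enlarges {A, E, F}, so (A, E, F)⁺ = {A, E, F}.
The closure contains neither all of T1 = {A, B, C, E, F} nor all of T2 = {A, D, E, F}, so the common attributes are not a superkey of either fragment. The join is lossy.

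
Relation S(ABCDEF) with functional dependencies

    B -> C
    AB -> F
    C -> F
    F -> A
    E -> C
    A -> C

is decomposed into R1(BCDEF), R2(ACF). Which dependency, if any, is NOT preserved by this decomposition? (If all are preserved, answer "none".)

B → C lies within R1.
AB → F: restricted closure across fragments reaches F.
C → F lies within R1.
F → A lies within R2.
E → C lies within R1.
A → C lies within R2.
Every dependency is enforceable on the fragments, so the decomposition is dependency-preserving.

none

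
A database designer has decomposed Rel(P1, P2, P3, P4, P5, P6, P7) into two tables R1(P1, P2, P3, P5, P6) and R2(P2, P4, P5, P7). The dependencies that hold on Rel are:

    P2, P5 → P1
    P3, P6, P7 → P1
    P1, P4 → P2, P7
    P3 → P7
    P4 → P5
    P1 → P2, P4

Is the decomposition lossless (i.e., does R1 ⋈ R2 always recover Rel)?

Common attributes: R1 ∩ R2 = {P2, P5}.
Closure of {P2, P5}: P2, P5 → P1 applies, adding P1; P1 → P2, P4 applies, adding P4; P1, P4 → P2, P7 applies, adding P7. So (P2, P5)⁺ = {P1, P2, P4, P5, P7}.
This closure contains every attribute of R2, so R1 ∩ R2 → R2. The join is lossless.

Yes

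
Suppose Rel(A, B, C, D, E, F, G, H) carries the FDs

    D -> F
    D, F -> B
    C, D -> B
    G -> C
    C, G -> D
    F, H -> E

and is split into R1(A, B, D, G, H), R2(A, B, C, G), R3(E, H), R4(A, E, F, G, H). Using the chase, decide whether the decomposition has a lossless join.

Chase test. Columns are A, B, C, D, E, F, G, H; row i has aⱼ where attribute j ∈ Ri, else bᵢⱼ.
Initial tableau (one row per fragment):
  row 1: a1 a2 b13 a4 b15 b16 a7 a8
  row 2: a1 a2 a3 b24 b25 b26 a7 b28
  row 3: b31 b32 b33 b34 a5 b36 b37 a8
  row 4: a1 b42 b43 b44 a5 a6 a7 a8
Rows 1 and 2 agree on G; apply G→C and equate their C entries.
Rows 1 and 4 agree on G; apply G→C and equate their C entries.
Rows 1 and 2 agree on C, G; apply C, G→D and equate their D entries.
Rows 1 and 4 agree on C, G; apply C, G→D and equate their D entries.
Rows 1 and 2 agree on D; apply D→F and equate their F entries.
Rows 1 and 4 agree on D; apply D→F and equate their F entries.
Rows 1 and 4 agree on D, F; apply D, F→B and equate their B entries.
Rows 1 and 4 agree on F, H; apply F, H→E and equate their E entries.
Row 1 is now all distinguished symbols — the join is lossless.

Yes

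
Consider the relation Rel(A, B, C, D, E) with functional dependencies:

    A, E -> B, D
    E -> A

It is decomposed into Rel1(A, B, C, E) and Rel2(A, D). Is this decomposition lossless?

Common attributes: Rel1 ∩ Rel2 = {A}.
No dependency enlarges {A}, so (A)⁺ = {A}.
The closure contains neither all of Rel1 = {A, B, C, E} nor all of Rel2 = {A, D}, so the common attributes are not a superkey of either fragment. The join is lossy.

No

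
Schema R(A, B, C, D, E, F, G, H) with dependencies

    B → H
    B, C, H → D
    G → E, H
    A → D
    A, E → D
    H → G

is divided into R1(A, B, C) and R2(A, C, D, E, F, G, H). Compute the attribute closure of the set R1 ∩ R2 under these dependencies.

R1 ∩ R2 = {A, C}.
A → D applies, adding D
Closure: {A, C, D}.

A, C, D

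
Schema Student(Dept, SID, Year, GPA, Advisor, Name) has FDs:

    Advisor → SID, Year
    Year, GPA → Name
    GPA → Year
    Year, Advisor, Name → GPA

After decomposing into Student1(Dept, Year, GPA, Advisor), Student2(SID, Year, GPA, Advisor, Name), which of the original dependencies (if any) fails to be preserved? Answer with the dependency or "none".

none

Advisor → SID, Year lies within Student2.
Year, GPA → Name lies within Student2.
GPA → Year lies within Student1.
Year, Advisor, Name → GPA lies within Student2.
Every dependency is enforceable on the fragments, so the decomposition is dependency-preserving.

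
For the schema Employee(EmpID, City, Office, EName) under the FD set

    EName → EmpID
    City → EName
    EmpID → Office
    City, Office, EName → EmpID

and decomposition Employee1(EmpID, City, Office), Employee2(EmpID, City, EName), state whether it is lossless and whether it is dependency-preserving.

lossless and dependency-preserving

Lossless test: (EmpID, City)⁺ = {EmpID, City, Office, EName}, which contains all of one fragment — lossless.
Dependency preservation: City, Office, EName → EmpID is not contained in any single fragment, but the restricted closure of its left-hand side across the fragments still reaches the right-hand side; the remaining FDs each lie inside some fragment. All dependencies are preserved.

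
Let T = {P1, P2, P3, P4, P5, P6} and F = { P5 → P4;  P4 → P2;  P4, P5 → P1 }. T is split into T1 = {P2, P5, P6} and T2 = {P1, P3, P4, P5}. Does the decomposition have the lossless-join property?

Common attributes: T1 ∩ T2 = {P5}.
Closure of {P5}: P5 → P4 applies, adding P4; P4 → P2 applies, adding P2; P4, P5 → P1 applies, adding P1. So (P5)⁺ = {P1, P2, P4, P5}.
The closure contains neither all of T1 = {P2, P5, P6} nor all of T2 = {P1, P3, P4, P5}, so the common attributes are not a superkey of either fragment. The join is lossy.

No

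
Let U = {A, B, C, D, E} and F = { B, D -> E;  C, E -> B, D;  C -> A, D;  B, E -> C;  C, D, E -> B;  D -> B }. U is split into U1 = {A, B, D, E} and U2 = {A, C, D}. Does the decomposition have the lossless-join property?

Yes

Common attributes: U1 ∩ U2 = {A, D}.
Closure of {A, D}: D → B applies, adding B; B, D → E applies, adding E; B, E → C applies, adding C. So (A, D)⁺ = {A, B, C, D, E}.
This closure contains every attribute of U1, so U1 ∩ U2 → U1. The join is lossless.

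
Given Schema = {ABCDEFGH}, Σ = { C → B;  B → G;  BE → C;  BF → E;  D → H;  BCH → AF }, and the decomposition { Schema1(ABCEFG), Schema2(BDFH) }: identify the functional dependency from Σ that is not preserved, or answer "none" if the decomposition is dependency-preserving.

BCH → AF

Check BCH → AF: no single fragment contains all of {ABCFH}, and the restricted closure of {BCH} across the fragments never reaches {AF}.
C → B is preserved.
B → G is preserved.
BE → C is preserved.
BF → E is preserved.
D → H is preserved.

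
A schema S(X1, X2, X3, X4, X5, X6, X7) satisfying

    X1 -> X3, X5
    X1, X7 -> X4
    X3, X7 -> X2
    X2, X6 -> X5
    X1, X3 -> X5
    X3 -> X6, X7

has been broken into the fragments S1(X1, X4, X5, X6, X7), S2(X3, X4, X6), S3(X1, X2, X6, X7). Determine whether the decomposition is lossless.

Chase test. Columns are X1, X2, X3, X4, X5, X6, X7; row i has aⱼ where attribute j ∈ Si, else bᵢⱼ.
Initial tableau (one row per fragment):
  row 1: a1 b12 b13 a4 a5 a6 a7
  row 2: b21 b22 a3 a4 b25 a6 b27
  row 3: a1 a2 b33 b34 b35 a6 a7
Rows 1 and 3 agree on X1; apply X1→X3, X5 and equate their X3, X5 entries.
Rows 1 and 3 agree on X1, X7; apply X1, X7→X4 and equate their X4 entries.
Rows 1 and 3 agree on X3, X7; apply X3, X7→X2 and equate their X2 entries.
No row becomes fully distinguished — the join is lossy.

No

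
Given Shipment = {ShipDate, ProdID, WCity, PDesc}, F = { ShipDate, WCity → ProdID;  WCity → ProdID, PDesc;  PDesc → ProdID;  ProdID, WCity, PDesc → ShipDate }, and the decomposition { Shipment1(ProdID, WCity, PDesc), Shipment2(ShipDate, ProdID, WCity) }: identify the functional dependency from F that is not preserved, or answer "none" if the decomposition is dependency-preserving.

none

ShipDate, WCity → ProdID lies within Shipment2.
WCity → ProdID, PDesc lies within Shipment1.
PDesc → ProdID lies within Shipment1.
ProdID, WCity, PDesc → ShipDate: restricted closure across fragments reaches ShipDate.
Every dependency is enforceable on the fragments, so the decomposition is dependency-preserving.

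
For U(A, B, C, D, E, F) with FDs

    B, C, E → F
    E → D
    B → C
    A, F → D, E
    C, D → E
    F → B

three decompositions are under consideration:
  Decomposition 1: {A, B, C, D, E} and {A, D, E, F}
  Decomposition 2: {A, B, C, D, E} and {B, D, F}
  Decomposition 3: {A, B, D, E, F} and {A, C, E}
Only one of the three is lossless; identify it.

Decomposition 1: common = {A, D, E}, closure = {A, D, E} → lossy.
Decomposition 2: common = {B, D}, closure = {B, C, D, E, F} → lossless.
Decomposition 3: common = {A, E}, closure = {A, D, E} → lossy.

Decomposition 2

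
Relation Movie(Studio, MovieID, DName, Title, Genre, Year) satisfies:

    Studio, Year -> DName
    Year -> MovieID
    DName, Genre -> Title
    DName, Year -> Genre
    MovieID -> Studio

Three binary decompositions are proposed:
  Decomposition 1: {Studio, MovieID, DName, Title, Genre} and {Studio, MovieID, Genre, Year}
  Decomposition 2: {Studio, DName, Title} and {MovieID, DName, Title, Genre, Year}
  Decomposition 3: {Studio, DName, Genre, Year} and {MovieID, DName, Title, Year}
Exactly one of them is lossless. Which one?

Decomposition 1: common = {Studio, MovieID, Genre}, closure = {Studio, MovieID, Genre} → lossy.
Decomposition 2: common = {DName, Title}, closure = {DName, Title} → lossy.
Decomposition 3: common = {DName, Year}, closure = {Studio, MovieID, DName, Title, Genre, Year} → lossless.

Decomposition 3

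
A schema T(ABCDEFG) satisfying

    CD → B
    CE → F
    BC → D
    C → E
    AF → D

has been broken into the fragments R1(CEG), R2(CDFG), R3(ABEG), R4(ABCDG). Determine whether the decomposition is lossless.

Yes

Chase test. Columns are ABCDEFG; row i has aⱼ where attribute j ∈ Ri, else bᵢⱼ.
Initial tableau (one row per fragment):
  row 1: b11 b12 a3 b14 a5 b16 a7
  row 2: b21 b22 a3 a4 b25 a6 a7
  row 3: a1 a2 b33 b34 a5 b36 a7
  row 4: a1 a2 a3 a4 b45 b46 a7
Rows 2 and 4 agree on CD; apply CD→B and equate their B entries.
Rows 1 and 2 agree on C; apply C→E and equate their E entries.
Rows 1 and 4 agree on C; apply C→E and equate their E entries.
Rows 1 and 2 agree on CE; apply CE→F and equate their F entries.
Rows 1 and 4 agree on CE; apply CE→F and equate their F entries.
Row 4 is now all distinguished symbols — the join is lossless.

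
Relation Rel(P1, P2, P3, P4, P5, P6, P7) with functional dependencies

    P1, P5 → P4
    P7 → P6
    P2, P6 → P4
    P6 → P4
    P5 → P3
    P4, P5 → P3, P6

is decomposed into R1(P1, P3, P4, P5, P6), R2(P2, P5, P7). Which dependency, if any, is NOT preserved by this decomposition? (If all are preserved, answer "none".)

P7 → P6

Check P7 → P6: no single fragment contains all of {P6, P7}, and the restricted closure of {P7} across the fragments never reaches {P6}.
P1, P5 → P4 is preserved.
P2, P6 → P4 is preserved.
P6 → P4 is preserved.
P5 → P3 is preserved.
P4, P5 → P3, P6 is preserved.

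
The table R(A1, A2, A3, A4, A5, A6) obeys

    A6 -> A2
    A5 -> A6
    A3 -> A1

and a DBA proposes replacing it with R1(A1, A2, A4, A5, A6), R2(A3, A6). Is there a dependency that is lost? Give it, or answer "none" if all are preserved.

Check A3 → A1: no single fragment contains all of {A1, A3}, and the restricted closure of {A3} across the fragments never reaches {A1}.
A6 → A2 is preserved.
A5 → A6 is preserved.

A3 -> A1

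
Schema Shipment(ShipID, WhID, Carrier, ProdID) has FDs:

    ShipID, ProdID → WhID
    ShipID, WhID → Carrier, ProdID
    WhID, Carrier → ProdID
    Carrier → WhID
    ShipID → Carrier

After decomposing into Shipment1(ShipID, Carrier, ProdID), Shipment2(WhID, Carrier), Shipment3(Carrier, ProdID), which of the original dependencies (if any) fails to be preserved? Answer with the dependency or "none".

none

ShipID, ProdID → WhID: restricted closure across fragments reaches WhID.
ShipID, WhID → Carrier, ProdID: restricted closure across fragments reaches Carrier, ProdID.
WhID, Carrier → ProdID: restricted closure across fragments reaches ProdID.
Carrier → WhID lies within Shipment2.
ShipID → Carrier lies within Shipment1.
Every dependency is enforceable on the fragments, so the decomposition is dependency-preserving.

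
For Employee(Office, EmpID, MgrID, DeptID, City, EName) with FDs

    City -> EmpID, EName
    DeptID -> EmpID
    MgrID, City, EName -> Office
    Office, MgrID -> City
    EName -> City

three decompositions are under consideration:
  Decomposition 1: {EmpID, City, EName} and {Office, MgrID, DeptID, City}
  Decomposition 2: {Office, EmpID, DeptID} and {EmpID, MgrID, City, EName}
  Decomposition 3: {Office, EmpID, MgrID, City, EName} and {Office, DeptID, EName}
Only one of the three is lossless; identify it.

Decomposition 1: common = {City}, closure = {EmpID, City, EName} → lossless.
Decomposition 2: common = {EmpID}, closure = {EmpID} → lossy.
Decomposition 3: common = {Office, EName}, closure = {Office, EmpID, City, EName} → lossy.

Decomposition 1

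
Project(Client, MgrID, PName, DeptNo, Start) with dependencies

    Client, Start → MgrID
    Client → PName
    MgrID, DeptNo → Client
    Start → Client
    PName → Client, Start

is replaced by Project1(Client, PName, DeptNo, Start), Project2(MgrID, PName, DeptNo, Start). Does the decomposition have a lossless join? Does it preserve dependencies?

Lossless test: (PName, DeptNo, Start)⁺ = {Client, MgrID, PName, DeptNo, Start}, which contains all of one fragment — lossless.
Dependency preservation: Client, Start → MgrID; MgrID, DeptNo → Client are not contained in any single fragment, but the restricted closure of each left-hand side across the fragments still reaches the right-hand side; the remaining FDs each lie inside some fragment. All dependencies are preserved.

lossless and dependency-preserving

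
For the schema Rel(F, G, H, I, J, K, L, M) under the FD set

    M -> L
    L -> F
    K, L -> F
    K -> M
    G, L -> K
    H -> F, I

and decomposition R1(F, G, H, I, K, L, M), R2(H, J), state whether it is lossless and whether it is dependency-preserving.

lossy but dependency-preserving

Lossless test: (H)⁺ = {F, H, I}, which is a superkey of neither fragment — lossy.
Dependency preservation: every FD's attributes lie within a single fragment, so each can be enforced locally — preserved.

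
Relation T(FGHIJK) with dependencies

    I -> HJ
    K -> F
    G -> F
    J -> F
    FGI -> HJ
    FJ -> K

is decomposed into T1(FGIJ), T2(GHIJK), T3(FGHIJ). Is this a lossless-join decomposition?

Yes

Chase test. Columns are FGHIJK; row i has aⱼ where attribute j ∈ Ti, else bᵢⱼ.
Initial tableau (one row per fragment):
  row 1: a1 a2 b13 a4 a5 b16
  row 2: b21 a2 a3 a4 a5 a6
  row 3: a1 a2 a3 a4 a5 b36
Rows 1 and 2 agree on I; apply I→HJ and equate their HJ entries.
Rows 1 and 2 agree on G; apply G→F and equate their F entries.
Rows 1 and 2 agree on FJ; apply FJ→K and equate their K entries.
Rows 1 and 3 agree on FJ; apply FJ→K and equate their K entries.
Row 1 is now all distinguished symbols — the join is lossless.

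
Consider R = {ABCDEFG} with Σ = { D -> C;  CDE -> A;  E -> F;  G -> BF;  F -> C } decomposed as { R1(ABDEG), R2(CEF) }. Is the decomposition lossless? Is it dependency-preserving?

lossless but not dependency-preserving

Lossless test: (E)⁺ = {CEF}, which contains all of one fragment — lossless.
Dependency preservation: the restricted closure of {D} across the fragments never reaches {C}, so D → C cannot be enforced without a join — not preserved.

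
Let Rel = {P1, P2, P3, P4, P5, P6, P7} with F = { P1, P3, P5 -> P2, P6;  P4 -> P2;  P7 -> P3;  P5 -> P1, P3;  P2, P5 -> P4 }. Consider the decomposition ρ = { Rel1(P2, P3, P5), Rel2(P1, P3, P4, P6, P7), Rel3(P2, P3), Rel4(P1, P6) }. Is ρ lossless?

No

Chase test. Columns are P1, P2, P3, P4, P5, P6, P7; row i has aⱼ where attribute j ∈ Reli, else bᵢⱼ.
Initial tableau (one row per fragment):
  row 1: b11 a2 a3 b14 a5 b16 b17
  row 2: a1 b22 a3 a4 b25 a6 a7
  row 3: b31 a2 a3 b34 b35 b36 b37
  row 4: a1 b42 b43 b44 b45 a6 b47
No row becomes fully distinguished — the join is lossy.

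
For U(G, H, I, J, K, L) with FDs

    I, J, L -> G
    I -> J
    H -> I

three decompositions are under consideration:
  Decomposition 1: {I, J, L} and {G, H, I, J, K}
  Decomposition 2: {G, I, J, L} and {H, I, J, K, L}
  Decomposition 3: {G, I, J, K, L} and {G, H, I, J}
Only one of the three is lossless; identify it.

Decomposition 2

Decomposition 1: common = {I, J}, closure = {I, J} → lossy.
Decomposition 2: common = {I, J, L}, closure = {G, I, J, L} → lossless.
Decomposition 3: common = {G, I, J}, closure = {G, I, J} → lossy.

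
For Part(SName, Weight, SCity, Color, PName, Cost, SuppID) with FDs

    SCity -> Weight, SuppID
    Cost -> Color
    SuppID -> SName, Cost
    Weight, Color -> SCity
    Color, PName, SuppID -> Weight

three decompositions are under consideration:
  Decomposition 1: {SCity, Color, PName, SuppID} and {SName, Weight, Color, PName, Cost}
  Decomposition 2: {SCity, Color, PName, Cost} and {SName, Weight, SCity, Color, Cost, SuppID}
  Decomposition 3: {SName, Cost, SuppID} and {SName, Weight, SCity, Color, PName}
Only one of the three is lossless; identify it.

Decomposition 2

Decomposition 1: common = {Color, PName}, closure = {Color, PName} → lossy.
Decomposition 2: common = {SCity, Color, Cost}, closure = {SName, Weight, SCity, Color, Cost, SuppID} → lossless.
Decomposition 3: common = {SName}, closure = {SName} → lossy.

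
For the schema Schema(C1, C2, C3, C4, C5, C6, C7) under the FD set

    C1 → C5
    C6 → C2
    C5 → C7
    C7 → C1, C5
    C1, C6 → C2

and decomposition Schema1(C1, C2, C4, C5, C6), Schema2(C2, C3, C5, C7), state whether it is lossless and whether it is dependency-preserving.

lossy but dependency-preserving

Lossless test: (C2, C5)⁺ = {C1, C2, C5, C7}, which is a superkey of neither fragment — lossy.
Dependency preservation: C7 → C1, C5 is not contained in any single fragment, but the restricted closure of its left-hand side across the fragments still reaches the right-hand side; the remaining FDs each lie inside some fragment. All dependencies are preserved.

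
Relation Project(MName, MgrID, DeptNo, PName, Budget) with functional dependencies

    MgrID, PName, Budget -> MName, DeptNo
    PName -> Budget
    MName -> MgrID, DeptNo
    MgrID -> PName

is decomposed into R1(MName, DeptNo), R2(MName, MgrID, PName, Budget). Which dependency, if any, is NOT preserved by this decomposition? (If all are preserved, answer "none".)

MgrID, PName, Budget → MName, DeptNo: restricted closure across fragments reaches MName, DeptNo.
PName → Budget lies within R2.
MName → MgrID, DeptNo: restricted closure across fragments reaches MgrID, DeptNo.
MgrID → PName lies within R2.
Every dependency is enforceable on the fragments, so the decomposition is dependency-preserving.

none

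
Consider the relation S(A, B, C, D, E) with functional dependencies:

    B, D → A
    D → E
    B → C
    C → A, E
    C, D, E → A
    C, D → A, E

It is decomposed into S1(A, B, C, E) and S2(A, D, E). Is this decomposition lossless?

Common attributes: S1 ∩ S2 = {A, E}.
No dependency enlarges {A, E}, so (A, E)⁺ = {A, E}.
The closure contains neither all of S1 = {A, B, C, E} nor all of S2 = {A, D, E}, so the common attributes are not a superkey of either fragment. The join is lossy.

No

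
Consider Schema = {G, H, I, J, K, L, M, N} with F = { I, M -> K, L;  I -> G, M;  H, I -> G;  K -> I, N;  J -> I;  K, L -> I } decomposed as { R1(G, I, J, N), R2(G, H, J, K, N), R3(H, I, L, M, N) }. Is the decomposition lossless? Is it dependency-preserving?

lossless but not dependency-preserving

Lossless test (chase): Rows 1 and 3 agree on I; apply I→G, M and equate their G, M entries. Rows 1 and 2 agree on J; apply J→I and equate their I entries. Rows 1 and 3 agree on I, M; apply I, M→K, L and equate their K, L entries. Rows 1 and 2 agree on I; apply I→G, M and equate their G, M entries. Rows 1 and 2 agree on I, M; apply I, M→K, L and equate their K, L entries. Row 2 is now all distinguished symbols — the join is lossless.
Dependency preservation: the restricted closure of {I, M} across the fragments never reaches {K, L}, so I, M → K, L cannot be enforced without a join — not preserved.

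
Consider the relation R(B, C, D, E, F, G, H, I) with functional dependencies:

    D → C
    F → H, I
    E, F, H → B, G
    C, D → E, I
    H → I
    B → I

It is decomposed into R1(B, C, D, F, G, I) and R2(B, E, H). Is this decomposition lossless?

Common attributes: R1 ∩ R2 = {B}.
Closure of {B}: B → I applies, adding I. So (B)⁺ = {B, I}.
The closure contains neither all of R1 = {B, C, D, F, G, I} nor all of R2 = {B, E, H}, so the common attributes are not a superkey of either fragment. The join is lossy.

No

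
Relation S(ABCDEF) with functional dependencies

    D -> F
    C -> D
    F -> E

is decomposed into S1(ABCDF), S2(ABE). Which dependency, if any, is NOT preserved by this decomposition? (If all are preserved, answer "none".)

Check F → E: no single fragment contains all of {EF}, and the restricted closure of {F} across the fragments never reaches {E}.
D → F is preserved.
C → D is preserved.

F -> E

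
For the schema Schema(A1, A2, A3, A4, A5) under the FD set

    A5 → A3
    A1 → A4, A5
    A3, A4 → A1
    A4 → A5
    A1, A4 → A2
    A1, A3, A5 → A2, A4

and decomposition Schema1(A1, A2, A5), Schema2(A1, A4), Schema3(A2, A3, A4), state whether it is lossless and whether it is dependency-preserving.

lossless but not dependency-preserving

Lossless test (chase): Rows 1 and 2 agree on A1; apply A1→A4, A5 and equate their A4, A5 entries. Rows 1 and 3 agree on A4; apply A4→A5 and equate their A5 entries. Rows 1 and 2 agree on A1, A4; apply A1, A4→A2 and equate their A2 entries. Rows 1 and 2 agree on A5; apply A5→A3 and equate their A3 entries. Rows 1 and 3 agree on A5; apply A5→A3 and equate their A3 entries. Rows 1 and 3 agree on A3, A4; apply A3, A4→A1 and equate their A1 entries. Row 1 is now all distinguished symbols — the join is lossless.
Dependency preservation: the restricted closure of {A5} across the fragments never reaches {A3}, so A5 → A3 cannot be enforced without a join — not preserved.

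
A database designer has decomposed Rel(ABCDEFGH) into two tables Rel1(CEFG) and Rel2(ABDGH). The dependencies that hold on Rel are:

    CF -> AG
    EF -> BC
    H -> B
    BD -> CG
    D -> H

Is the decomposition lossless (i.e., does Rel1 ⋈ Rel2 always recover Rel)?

Common attributes: Rel1 ∩ Rel2 = {G}.
No dependency enlarges {G}, so (G)⁺ = {G}.
The closure contains neither all of Rel1 = {CEFG} nor all of Rel2 = {ABDGH}, so the common attributes are not a superkey of either fragment. The join is lossy.

No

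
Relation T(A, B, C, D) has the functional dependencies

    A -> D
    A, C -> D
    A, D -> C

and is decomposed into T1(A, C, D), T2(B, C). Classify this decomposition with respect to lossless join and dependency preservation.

lossy but dependency-preserving

Lossless test: (C)⁺ = {C}, which is a superkey of neither fragment — lossy.
Dependency preservation: every FD's attributes lie within a single fragment, so each can be enforced locally — preserved.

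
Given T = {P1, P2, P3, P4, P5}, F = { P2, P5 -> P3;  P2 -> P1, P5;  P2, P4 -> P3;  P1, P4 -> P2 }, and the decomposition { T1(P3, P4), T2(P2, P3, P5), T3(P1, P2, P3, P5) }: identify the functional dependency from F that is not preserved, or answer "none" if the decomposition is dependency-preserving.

P1, P4 -> P2

Check P1, P4 → P2: no single fragment contains all of {P1, P2, P4}, and the restricted closure of {P1, P4} across the fragments never reaches {P2}.
P2, P5 → P3 is preserved.
P2 → P1, P5 is preserved.
P2, P4 → P3 is preserved.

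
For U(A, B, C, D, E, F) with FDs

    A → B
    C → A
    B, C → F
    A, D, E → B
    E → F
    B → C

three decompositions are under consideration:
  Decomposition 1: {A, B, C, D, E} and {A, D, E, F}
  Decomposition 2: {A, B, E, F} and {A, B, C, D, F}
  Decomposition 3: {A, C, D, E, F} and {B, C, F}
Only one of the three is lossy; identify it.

Decomposition 1: common = {A, D, E}, closure = {A, B, C, D, E, F} → lossless.
Decomposition 2: common = {A, B, F}, closure = {A, B, C, F} → lossy.
Decomposition 3: common = {C, F}, closure = {A, B, C, F} → lossless.

Decomposition 2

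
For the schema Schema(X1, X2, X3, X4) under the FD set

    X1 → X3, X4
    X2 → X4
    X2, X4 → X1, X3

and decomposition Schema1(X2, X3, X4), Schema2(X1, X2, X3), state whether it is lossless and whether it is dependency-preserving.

lossless but not dependency-preserving

Lossless test: (X2, X3)⁺ = {X1, X2, X3, X4}, which contains all of one fragment — lossless.
Dependency preservation: the restricted closure of {X1} across the fragments never reaches {X3, X4}, so X1 → X3, X4 cannot be enforced without a join — not preserved.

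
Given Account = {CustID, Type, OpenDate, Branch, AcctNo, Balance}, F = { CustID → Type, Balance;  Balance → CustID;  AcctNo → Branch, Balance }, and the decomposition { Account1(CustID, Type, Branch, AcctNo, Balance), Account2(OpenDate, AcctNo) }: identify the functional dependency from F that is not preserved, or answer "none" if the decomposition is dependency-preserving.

none

CustID → Type, Balance lies within Account1.
Balance → CustID lies within Account1.
AcctNo → Branch, Balance lies within Account1.
Every dependency is enforceable on the fragments, so the decomposition is dependency-preserving.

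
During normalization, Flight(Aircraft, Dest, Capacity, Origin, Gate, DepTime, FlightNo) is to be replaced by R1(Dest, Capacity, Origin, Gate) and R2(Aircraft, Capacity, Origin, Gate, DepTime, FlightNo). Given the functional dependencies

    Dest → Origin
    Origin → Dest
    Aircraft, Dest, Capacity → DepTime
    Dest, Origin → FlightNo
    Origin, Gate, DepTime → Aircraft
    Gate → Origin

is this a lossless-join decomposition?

Common attributes: R1 ∩ R2 = {Capacity, Origin, Gate}.
Closure of {Capacity, Origin, Gate}: Origin → Dest applies, adding Dest; Dest, Origin → FlightNo applies, adding FlightNo. So (Capacity, Origin, Gate)⁺ = {Dest, Capacity, Origin, Gate, FlightNo}.
This closure contains every attribute of R1, so R1 ∩ R2 → R1. The join is lossless.

Yes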